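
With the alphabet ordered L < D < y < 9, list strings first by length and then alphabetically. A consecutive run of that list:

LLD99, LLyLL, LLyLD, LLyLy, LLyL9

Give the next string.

The successor of LLyL9 increments the rightmost position that isn't already 9 and resets every position after it to L.

LLyDL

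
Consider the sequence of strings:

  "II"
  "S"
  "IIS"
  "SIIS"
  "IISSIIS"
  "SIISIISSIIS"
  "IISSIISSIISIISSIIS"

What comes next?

This is a Fibonacci-style word recurrence s(k) = s(k−2)·s(k−1): e.g. II·S = IIS.
So term 8 is SIISIISSIIS·IISSIISSIISIISSIIS.

SIISIISSIISIISSIISSIISIISSIIS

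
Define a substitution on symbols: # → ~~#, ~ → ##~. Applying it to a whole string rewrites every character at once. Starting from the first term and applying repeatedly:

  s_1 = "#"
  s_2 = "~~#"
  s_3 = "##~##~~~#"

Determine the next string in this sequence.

~~#~~###~~~#~~###~##~##~~~#

Expanding ##~##~~~#: #→~~#, #→~~#, ~→##~, #→~~#, #→~~#, ~→##~, ~→##~, ~→##~, #→~~#. Concatenated: ~~# ~~# ##~ ~~# ~~# ##~ ##~ ##~ ~~#.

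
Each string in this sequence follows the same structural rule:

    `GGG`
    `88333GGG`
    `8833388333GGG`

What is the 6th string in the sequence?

8833388333883338833388333GGG

Each term is the previous one with 88333 prepended.
From 8833388333GGG, 3 further steps: 8833388333GGG → 883338833388333GGG → 88333883338833388333GGG → (answer).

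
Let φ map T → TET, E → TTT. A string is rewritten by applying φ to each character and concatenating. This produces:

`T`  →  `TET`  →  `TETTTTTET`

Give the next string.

TETTTTTETTETTETTETTETTTTTET

Rewriting each symbol of TETTTTTET: T→TET, E→TTT, T→TET, T→TET, T→TET, T→TET, T→TET, E→TTT, T→TET, which concatenates to TET TTT TET TET TET TET TET TTT TET.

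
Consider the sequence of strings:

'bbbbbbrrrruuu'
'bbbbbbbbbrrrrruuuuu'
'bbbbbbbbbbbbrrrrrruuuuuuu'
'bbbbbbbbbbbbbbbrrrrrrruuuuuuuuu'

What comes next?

bbbbbbbbbbbbbbbbbbrrrrrrrruuuuuuuuuuu

Reading off run lengths: b runs 6, 9, 12, 15; r runs 4, 5, 6, 7; u runs 3, 5, 7, 9 — each is linear in n, where the shown terms are n = 2, 3, 4, 5.
For the next term, n = 6, so the run lengths are 18, 8, 11.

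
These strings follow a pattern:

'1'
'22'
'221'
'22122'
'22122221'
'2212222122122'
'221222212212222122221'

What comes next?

2212222122122221222212212222122122

From term 3 onward, concatenate the last term with the second-to-last: 22·1 = 221, 221·22 = 22122, …
The next term joins 221222212212222122221 and 2212222122122.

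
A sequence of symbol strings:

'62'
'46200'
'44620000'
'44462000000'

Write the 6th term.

s(k+1) = 4·s(k)·00, so each term gains 4 as a prefix and 00 as a suffix.
From 44462000000, 2 further steps: 44462000000 → 44446200000000 → (answer).

44444620000000000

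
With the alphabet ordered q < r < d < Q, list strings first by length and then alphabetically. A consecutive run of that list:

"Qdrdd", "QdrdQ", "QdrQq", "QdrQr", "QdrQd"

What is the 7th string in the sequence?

Qddqq

Continuing the enumeration 2 steps past QdrQd: QdrQd → QdrQQ → (answer).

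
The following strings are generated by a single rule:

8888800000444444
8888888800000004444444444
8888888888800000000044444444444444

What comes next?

8888888888888800000000000444444444444444444

Reading off run lengths: 8 runs 5, 8, 11; 0 runs 5, 7, 9; 4 runs 6, 10, 14 — each is linear in n (n = 1, 2, …).
Setting n = 4 gives 14, 11, 18 characters in each block.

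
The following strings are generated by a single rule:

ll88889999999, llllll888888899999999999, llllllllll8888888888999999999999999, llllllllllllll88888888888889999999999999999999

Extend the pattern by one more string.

Each string has the form l^{4n-2} 8^{3n+1} 9^{4n+3} (n = 1, 2, …).
At n = 5 the blocks have lengths 18, 16, 23.

llllllllllllllllll888888888888888899999999999999999999999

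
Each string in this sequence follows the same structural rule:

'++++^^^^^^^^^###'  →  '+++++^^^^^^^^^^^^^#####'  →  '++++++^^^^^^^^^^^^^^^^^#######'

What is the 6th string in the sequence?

Reading off run lengths: + runs 4, 5, 6; ^ runs 9, 13, 17; # runs 3, 5, 7 — each is linear in n, where the shown terms are n = 2, 3, 4.
For term 6, n = 7, so the run lengths are 9, 29, 13.

+++++++++^^^^^^^^^^^^^^^^^^^^^^^^^^^^^#############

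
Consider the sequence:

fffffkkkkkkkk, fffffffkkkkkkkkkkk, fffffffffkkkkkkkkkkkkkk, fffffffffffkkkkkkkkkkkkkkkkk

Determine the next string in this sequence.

fffffffffffffkkkkkkkkkkkkkkkkkkkk

Term n consists of 2n+1 f's, followed by 3n+2 k's, where the shown terms are n = 2, 3, 4, 5.
At n = 6 the blocks have lengths 13, 20.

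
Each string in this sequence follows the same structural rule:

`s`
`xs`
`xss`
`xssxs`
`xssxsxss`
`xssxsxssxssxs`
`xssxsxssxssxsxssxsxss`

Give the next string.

xssxsxssxssxsxssxsxssxssxsxssxssxs

Each term (from the third on) is the previous term followed by the one before it: term 3 = xs·s = xss.
The next term joins xssxsxssxssxsxssxsxss and xssxsxssxssxs.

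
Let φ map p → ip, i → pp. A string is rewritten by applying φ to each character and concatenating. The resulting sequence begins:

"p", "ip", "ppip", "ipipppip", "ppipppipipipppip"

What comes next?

ipipppipipipppipppipppipipipppip

φ(ppipppipipipppip) expands symbol-by-symbol to ip ip pp ip ip ip pp ip pp ip pp ip ip ip pp ip; joining the 16 pieces gives the next term.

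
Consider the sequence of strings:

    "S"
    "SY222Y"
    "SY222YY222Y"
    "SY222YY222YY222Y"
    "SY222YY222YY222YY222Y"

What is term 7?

Every step adds Y222Y to the end: s(k+1) = s(k)·Y222Y.
From SY222YY222YY222YY222Y, 2 further steps: SY222YY222YY222YY222Y → SY222YY222YY222YY222YY222Y → (answer).

SY222YY222YY222YY222YY222YY222Y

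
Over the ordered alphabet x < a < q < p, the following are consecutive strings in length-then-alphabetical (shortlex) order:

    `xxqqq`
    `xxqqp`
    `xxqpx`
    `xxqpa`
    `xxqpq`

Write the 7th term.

Stepping forward 2 times from xxqpq: xxqpq → xxqpp, then the target.

xxpxx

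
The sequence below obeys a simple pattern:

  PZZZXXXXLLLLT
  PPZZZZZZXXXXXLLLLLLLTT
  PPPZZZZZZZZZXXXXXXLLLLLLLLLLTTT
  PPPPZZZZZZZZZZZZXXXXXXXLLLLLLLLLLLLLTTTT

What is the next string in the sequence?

The n-th term is n P's then 3n Z's then n+3 X's then 3n+1 L's then n T's (n = 1, 2, …).
For the next term, n = 5, so the run lengths are 5, 15, 8, 16, 5.

PPPPPZZZZZZZZZZZZZZZXXXXXXXXLLLLLLLLLLLLLLLLTTTTT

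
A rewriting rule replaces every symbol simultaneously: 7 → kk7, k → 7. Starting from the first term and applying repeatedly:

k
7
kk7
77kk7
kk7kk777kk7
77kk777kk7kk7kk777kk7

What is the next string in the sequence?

kk7kk777kk7kk7kk777kk777kk777kk7kk7kk777kk7

Replace each of the 21 characters of 77kk777kk7kk7kk777kk7 in place — kk7 kk7 7 7 kk7 kk7 kk7 7 7 kk7 7 7 kk7 7 7 kk7 kk7 kk7 7 7 kk7 — and concatenate.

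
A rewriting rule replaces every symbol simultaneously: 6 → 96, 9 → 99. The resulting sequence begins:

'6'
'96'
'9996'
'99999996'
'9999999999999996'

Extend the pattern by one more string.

99999999999999999999999999999996

Replace each of the 16 characters of 9999999999999996 in place — 99 99 99 99 99 99 99 99 99 99 99 99 99 99 99 96 — and concatenate.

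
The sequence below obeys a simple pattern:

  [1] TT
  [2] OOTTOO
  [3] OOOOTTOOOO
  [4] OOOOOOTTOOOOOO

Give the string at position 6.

OOOOOOOOOOTTOOOOOOOOOO

s(k+1) = OO·s(k)·OO, so each term gains OO as a prefix and OO as a suffix.
From OOOOOOTTOOOOOO, 2 further steps: OOOOOOTTOOOOOO → OOOOOOOOTTOOOOOOOO → (answer).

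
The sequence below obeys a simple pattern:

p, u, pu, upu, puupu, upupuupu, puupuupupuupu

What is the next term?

This is a Fibonacci-style word recurrence s(k) = s(k−2)·s(k−1): e.g. p·u = pu.
Continuing: upupuupu · puupuupupuupu gives term 8.

upupuupupuupuupupuupu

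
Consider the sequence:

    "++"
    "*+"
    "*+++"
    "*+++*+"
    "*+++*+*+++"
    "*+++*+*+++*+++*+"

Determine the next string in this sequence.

This is a Fibonacci-style word recurrence s(k) = s(k−1)·s(k−2): e.g. *+·++ = *+++.
Continuing: *+++*+*+++*+++*+ · *+++*+*+++ gives term 7.

*+++*+*+++*+++*+*+++*+*+++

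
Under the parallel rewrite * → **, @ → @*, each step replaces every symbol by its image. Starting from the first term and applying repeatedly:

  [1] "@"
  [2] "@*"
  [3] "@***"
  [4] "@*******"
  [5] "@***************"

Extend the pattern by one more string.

@*******************************

Replace each of the 16 characters of @*************** in place — @* ** ** ** ** ** ** ** ** ** ** ** ** ** ** ** — and concatenate.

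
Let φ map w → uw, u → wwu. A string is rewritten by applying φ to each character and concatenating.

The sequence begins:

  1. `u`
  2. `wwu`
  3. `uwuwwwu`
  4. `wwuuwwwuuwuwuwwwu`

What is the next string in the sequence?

uwuwwwuwwuuwuwuwwwuwwuuwwwuuwwwuuwuwuwwwu

φ(wwuuwwwuuwuwuwwwu) expands symbol-by-symbol to uw uw wwu wwu uw uw uw wwu wwu uw wwu uw wwu uw uw uw wwu; joining the 17 pieces gives the next term.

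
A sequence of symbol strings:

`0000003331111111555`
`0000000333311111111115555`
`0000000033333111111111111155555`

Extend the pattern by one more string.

Term n consists of n+3 0's, followed by n 3's, followed by 3n-2 1's, followed by n 5's, where the shown terms are n = 3, 4, 5.
Setting n = 6 gives 9, 6, 16, 6 characters in each block.

0000000003333331111111111111111555555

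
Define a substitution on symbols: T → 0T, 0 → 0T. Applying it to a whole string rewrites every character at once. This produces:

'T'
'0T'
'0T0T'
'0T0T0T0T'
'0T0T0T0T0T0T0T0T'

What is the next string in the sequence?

0T0T0T0T0T0T0T0T0T0T0T0T0T0T0T0T

Applying the rule to each of the 16 symbols of 0T0T0T0T0T0T0T0T gives the pieces 0T 0T 0T 0T 0T 0T 0T 0T 0T 0T 0T 0T 0T 0T 0T 0T, which concatenate to the answer.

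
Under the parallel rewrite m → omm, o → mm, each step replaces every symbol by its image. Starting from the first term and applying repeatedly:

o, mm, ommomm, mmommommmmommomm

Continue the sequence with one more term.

φ(mmommommmmommomm) expands symbol-by-symbol to omm omm mm omm omm mm omm omm omm omm mm omm omm mm omm omm; joining the 16 pieces gives the next term.

ommommmmommommmmommommommommmmommommmmommomm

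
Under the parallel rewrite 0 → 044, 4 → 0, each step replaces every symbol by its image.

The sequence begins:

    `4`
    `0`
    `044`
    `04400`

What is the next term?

04400044044

Rewriting each symbol of 04400: 0→044, 4→0, 4→0, 0→044, 0→044, which concatenates to 044 0 0 044 044.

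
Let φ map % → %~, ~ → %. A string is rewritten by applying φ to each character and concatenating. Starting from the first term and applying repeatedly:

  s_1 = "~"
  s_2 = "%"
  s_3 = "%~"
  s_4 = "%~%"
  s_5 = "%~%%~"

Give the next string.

%~%%~%~%

Apply φ to %~%%~ symbol by symbol: %→%~, ~→%, %→%~, %→%~, ~→%; joined: %~ % %~ %~ %.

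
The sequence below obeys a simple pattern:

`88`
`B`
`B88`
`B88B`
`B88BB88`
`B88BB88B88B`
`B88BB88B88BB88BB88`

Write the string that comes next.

Each term (from the third on) is the previous term followed by the one before it: term 3 = B·88 = B88.
The next term joins B88BB88B88BB88BB88 and B88BB88B88B.

B88BB88B88BB88BB88B88BB88B88B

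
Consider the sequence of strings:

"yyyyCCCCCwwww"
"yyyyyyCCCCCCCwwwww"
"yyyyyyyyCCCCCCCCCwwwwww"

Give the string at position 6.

yyyyyyyyyyyyyyCCCCCCCCCCCCCCCwwwwwwwww

Term n consists of 2n y's, followed by 2n+1 C's, followed by n+2 w's, where the shown terms are n = 2, 3, 4.
Setting n = 7 gives 14, 15, 9 characters in each block.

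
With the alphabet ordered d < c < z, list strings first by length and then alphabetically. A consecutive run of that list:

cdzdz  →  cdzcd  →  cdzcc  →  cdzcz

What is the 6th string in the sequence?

Stepping forward 2 times from cdzcz: cdzcz → cdzzd, then the target.

cdzzc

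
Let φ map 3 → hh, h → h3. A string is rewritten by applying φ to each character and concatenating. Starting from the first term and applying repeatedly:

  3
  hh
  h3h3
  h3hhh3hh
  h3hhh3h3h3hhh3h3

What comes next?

Replace each of the 16 characters of h3hhh3h3h3hhh3h3 in place — h3 hh h3 h3 h3 hh h3 hh h3 hh h3 h3 h3 hh h3 hh — and concatenate.

h3hhh3h3h3hhh3hhh3hhh3h3h3hhh3hh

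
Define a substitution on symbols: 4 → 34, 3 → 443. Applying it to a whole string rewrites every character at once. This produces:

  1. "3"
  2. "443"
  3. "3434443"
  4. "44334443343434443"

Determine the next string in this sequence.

φ(44334443343434443) expands symbol-by-symbol to 34 34 443 443 34 34 34 443 443 34 443 34 443 34 34 34 443; joining the 17 pieces gives the next term.

34344434433434344434433444334443343434443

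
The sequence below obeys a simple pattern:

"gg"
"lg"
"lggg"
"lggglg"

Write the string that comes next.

lggglglggg

From term 3 onward, concatenate the last term with the second-to-last: lg·gg = lggg, lggg·lg = lggglg, …
The next term joins lggglg and lggg.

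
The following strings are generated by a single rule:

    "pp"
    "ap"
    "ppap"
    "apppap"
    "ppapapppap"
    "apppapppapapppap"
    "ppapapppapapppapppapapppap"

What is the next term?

Each term (from the third on) is the two preceding terms concatenated in order: term 3 = pp·ap = ppap.
So term 8 is apppapppapapppap·ppapapppapapppapppapapppap.

apppapppapapppapppapapppapapppapppapapppap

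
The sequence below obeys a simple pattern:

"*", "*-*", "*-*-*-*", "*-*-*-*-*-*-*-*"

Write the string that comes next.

Each string is two copies of the previous one joined by '-'.
Doubling *-*-*-*-*-*-*-* with '-' between the halves:

*-*-*-*-*-*-*-*-*-*-*-*-*-*-*-*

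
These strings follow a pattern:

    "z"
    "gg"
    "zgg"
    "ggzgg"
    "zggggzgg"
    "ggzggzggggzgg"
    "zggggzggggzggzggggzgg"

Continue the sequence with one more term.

Each term (from the third on) is the two preceding terms concatenated in order: term 3 = z·gg = zgg.
The next term joins ggzggzggggzgg and zggggzggggzggzggggzgg.

ggzggzggggzggzggggzggggzggzggggzgg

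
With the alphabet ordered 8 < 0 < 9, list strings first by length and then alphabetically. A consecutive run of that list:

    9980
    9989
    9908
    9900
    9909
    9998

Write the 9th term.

88888

Stepping forward 3 times from 9998: 9998 → 9990 → 9999, then the target.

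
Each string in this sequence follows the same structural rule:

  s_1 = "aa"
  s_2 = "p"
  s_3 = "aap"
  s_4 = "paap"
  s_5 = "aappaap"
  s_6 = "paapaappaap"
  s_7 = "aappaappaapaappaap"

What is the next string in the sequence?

This is a Fibonacci-style word recurrence s(k) = s(k−2)·s(k−1): e.g. aa·p = aap.
Continuing: paapaappaap · aappaappaapaappaap gives term 8.

paapaappaapaappaappaapaappaap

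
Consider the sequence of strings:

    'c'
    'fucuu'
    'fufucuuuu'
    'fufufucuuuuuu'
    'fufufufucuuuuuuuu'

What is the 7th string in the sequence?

Every step adds fu to the front and uu to the end of the previous string.
From fufufufucuuuuuuuu, 2 further steps: fufufufucuuuuuuuu → fufufufufucuuuuuuuuuu → (answer).

fufufufufufucuuuuuuuuuuuu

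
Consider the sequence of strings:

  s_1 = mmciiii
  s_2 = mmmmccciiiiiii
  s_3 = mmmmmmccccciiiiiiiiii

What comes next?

mmmmmmmmccccccciiiiiiiiiiiii

The n-th term is 2n m's then 2n-1 c's then 3n+1 i's (n = 1, 2, …).
At n = 4 the blocks have lengths 8, 7, 13.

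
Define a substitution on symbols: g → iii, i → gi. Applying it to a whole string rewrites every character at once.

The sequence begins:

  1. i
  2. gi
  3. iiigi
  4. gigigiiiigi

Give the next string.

iiigiiiigiiiigigigigiiiigi

Expanding gigigiiiigi: g→iii, i→gi, g→iii, i→gi, g→iii, i→gi, i→gi, i→gi, i→gi, g→iii, i→gi. Concatenated: iii gi iii gi iii gi gi gi gi iii gi.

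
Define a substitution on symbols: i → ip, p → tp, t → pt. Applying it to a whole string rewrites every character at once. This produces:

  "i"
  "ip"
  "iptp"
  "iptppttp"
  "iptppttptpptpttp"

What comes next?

Rewriting the 16 symbols of iptppttptpptpttp one by one yields ip tp pt tp tp pt pt tp pt tp tp pt tp pt pt tp; concatenated:

iptppttptpptpttppttptppttpptpttp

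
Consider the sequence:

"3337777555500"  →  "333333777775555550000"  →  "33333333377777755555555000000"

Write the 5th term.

333333333333333777777775555555555550000000000

Term n consists of 3n 3's, followed by n+3 7's, followed by 2n+2 5's, followed by 2n 0's (n = 1, 2, …).
At n = 5 the blocks have lengths 15, 8, 12, 10.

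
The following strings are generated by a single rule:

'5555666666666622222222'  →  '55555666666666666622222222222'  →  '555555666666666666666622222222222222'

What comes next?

Term n consists of n+1 5's, followed by 3n+1 6's, followed by 3n-1 2's, where the shown terms are n = 3, 4, 5.
Setting n = 6 gives 7, 19, 17 characters in each block.

5555555666666666666666666622222222222222222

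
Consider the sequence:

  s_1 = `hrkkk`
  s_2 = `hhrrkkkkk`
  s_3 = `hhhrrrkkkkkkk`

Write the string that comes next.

Reading off run lengths: h runs 1, 2, 3; r runs 1, 2, 3; k runs 3, 5, 7 — each is linear in n (n = 1, 2, …).
Setting n = 4 gives 4, 4, 9 characters in each block.

hhhhrrrrkkkkkkkkk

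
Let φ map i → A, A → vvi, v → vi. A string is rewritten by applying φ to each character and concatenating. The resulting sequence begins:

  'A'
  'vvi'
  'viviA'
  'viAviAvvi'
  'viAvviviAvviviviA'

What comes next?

Applying the rule to each of the 17 symbols of viAvviviAvviviviA gives the pieces vi A vvi vi vi A vi A vvi vi vi A vi A vi A vvi, which concatenate to the answer.

viAvviviviAviAvviviviAviAviAvvi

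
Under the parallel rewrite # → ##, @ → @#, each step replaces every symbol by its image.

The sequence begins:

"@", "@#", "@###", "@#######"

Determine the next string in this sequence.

Rewriting each symbol of @#######: @→@#, #→##, #→##, #→##, #→##, #→##, #→##, #→##, which concatenates to @# ## ## ## ## ## ## ##.

@###############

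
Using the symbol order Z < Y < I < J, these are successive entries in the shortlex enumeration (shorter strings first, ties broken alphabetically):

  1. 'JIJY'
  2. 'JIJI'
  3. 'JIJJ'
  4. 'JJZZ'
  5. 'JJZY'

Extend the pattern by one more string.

JJZI

Find the rightmost character of JJZY below J, bump it to the next letter, and reset everything to its right to Z.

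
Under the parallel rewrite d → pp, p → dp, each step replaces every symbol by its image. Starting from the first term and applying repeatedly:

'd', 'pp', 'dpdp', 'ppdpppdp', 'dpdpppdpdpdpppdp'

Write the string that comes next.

φ(dpdpppdpdpdpppdp) expands symbol-by-symbol to pp dp pp dp dp dp pp dp pp dp pp dp dp dp pp dp; joining the 16 pieces gives the next term.

ppdpppdpdpdpppdpppdpppdpdpdpppdp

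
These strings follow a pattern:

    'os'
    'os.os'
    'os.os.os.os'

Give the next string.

os.os.os.os.os.os.os.os

Every step duplicates the string with '.' between the halves.
One more doubling of os.os.os.os gives the answer.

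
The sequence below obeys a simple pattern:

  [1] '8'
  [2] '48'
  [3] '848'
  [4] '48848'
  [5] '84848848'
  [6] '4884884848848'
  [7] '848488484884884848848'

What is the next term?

4884884848848848488484884884848848

This is a Fibonacci-style word recurrence s(k) = s(k−2)·s(k−1): e.g. 8·48 = 848.
The next term joins 4884884848848 and 848488484884884848848.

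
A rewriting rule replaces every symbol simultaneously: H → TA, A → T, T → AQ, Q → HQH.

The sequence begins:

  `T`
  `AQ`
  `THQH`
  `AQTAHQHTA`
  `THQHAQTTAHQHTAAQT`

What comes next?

Applying the rule to each of the 17 symbols of THQHAQTTAHQHTAAQT gives the pieces AQ TA HQH TA T HQH AQ AQ T TA HQH TA AQ T T HQH AQ, which concatenate to the answer.

AQTAHQHTATHQHAQAQTTAHQHTAAQTTHQHAQ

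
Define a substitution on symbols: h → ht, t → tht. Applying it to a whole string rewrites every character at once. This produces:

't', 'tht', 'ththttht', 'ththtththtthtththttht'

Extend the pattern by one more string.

Rewriting the 21 symbols of ththtththtthtththttht one by one yields tht ht tht ht tht tht ht tht ht tht tht ht tht tht ht tht ht tht tht ht tht; concatenated:

ththtththtthtththtththtthtththtthtththtththtthtththttht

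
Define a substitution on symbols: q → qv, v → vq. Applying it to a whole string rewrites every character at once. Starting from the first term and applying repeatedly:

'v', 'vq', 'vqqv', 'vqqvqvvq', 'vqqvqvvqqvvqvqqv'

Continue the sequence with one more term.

Replace each of the 16 characters of vqqvqvvqqvvqvqqv in place — vq qv qv vq qv vq vq qv qv vq vq qv vq qv qv vq — and concatenate.

vqqvqvvqqvvqvqqvqvvqvqqvvqqvqvvq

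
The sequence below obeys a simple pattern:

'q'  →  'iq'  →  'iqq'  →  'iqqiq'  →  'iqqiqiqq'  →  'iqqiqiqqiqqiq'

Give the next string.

iqqiqiqqiqqiqiqqiqiqq

This is a Fibonacci-style word recurrence s(k) = s(k−1)·s(k−2): e.g. iq·q = iqq.
Continuing: iqqiqiqqiqqiq · iqqiqiqq gives term 7.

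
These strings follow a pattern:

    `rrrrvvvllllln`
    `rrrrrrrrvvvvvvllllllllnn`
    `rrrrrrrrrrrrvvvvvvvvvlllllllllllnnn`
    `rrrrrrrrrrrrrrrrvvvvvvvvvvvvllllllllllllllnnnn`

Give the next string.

rrrrrrrrrrrrrrrrrrrrvvvvvvvvvvvvvvvlllllllllllllllllnnnnn

The n-th term is 4n r's then 3n v's then 3n+2 l's then n n's (n = 1, 2, …).
Setting n = 5 gives 20, 15, 17, 5 characters in each block.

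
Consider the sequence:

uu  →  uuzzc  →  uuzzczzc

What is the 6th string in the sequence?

Each term is the previous one with zzc appended.
From uuzzczzc, 3 further steps: uuzzczzc → uuzzczzczzc → uuzzczzczzczzc → (answer).

uuzzczzczzczzczzc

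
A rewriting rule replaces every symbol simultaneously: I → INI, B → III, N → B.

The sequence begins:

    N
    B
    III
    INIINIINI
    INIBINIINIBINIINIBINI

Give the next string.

Rewriting the 21 symbols of INIBINIINIBINIINIBINI one by one yields INI B INI III INI B INI INI B INI III INI B INI INI B INI III INI B INI; concatenated:

INIBINIIIIINIBINIINIBINIIIIINIBINIINIBINIIIIINIBINI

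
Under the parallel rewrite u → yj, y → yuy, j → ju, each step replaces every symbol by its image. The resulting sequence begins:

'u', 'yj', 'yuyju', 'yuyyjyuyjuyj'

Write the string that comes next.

yuyyjyuyyuyjuyuyyjyuyjuyjyuyju

Rewriting each symbol of yuyyjyuyjuyj: y→yuy, u→yj, y→yuy, y→yuy, j→ju, y→yuy, u→yj, y→yuy, j→ju, u→yj, y→yuy, j→ju, which concatenates to yuy yj yuy yuy ju yuy yj yuy ju yj yuy ju.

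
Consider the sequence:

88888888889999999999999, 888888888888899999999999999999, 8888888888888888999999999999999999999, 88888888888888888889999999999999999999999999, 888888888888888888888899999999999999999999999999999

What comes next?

8888888888888888888888888999999999999999999999999999999999

Each string has the form 8^{3n+1} 9^{4n+1}, where the shown terms are n = 3, 4, 5, 6, 7.
For the next term, n = 8, so the run lengths are 25, 33.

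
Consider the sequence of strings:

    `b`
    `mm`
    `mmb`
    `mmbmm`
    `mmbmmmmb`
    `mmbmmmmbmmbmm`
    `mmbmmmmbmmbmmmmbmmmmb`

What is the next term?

This is a Fibonacci-style word recurrence s(k) = s(k−1)·s(k−2): e.g. mm·b = mmb.
The next term joins mmbmmmmbmmbmmmmbmmmmb and mmbmmmmbmmbmm.

mmbmmmmbmmbmmmmbmmmmbmmbmmmmbmmbmm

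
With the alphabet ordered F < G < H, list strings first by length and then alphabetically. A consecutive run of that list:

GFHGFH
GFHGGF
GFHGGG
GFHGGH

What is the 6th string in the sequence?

GFHGHG

Continuing the enumeration 2 steps past GFHGGH: GFHGGH → GFHGHF → (answer).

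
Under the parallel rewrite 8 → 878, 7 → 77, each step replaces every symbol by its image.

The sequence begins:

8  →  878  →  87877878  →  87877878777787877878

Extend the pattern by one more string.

φ(87877878777787877878) expands symbol-by-symbol to 878 77 878 77 77 878 77 878 77 77 77 77 878 77 878 77 77 878 77 878; joining the 20 pieces gives the next term.

878778787777878778787777777787877878777787877878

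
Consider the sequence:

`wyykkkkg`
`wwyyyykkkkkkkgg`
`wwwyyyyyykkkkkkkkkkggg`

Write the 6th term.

wwwwwwyyyyyyyyyyyykkkkkkkkkkkkkkkkkkkgggggg

Each string has the form w^{n} y^{2n} k^{3n+1} g^{n} (n = 1, 2, …).
At n = 6 the blocks have lengths 6, 12, 19, 6.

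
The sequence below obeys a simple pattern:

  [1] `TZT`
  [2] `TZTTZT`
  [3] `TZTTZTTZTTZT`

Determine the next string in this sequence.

TZTTZTTZTTZTTZTTZTTZTTZT

s(k+1) = s(k)·s(k) — each term doubles the last.
So the next term is two copies of TZTTZTTZTTZT.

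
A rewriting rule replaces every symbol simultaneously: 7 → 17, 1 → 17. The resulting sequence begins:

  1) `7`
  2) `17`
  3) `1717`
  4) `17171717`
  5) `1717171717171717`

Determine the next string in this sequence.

17171717171717171717171717171717

φ(1717171717171717) expands symbol-by-symbol to 17 17 17 17 17 17 17 17 17 17 17 17 17 17 17 17; joining the 16 pieces gives the next term.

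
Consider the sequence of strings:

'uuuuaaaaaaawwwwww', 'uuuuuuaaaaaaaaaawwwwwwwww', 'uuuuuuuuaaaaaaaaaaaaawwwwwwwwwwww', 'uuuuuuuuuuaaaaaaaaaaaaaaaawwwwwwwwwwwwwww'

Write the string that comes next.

uuuuuuuuuuuuaaaaaaaaaaaaaaaaaaawwwwwwwwwwwwwwwwww

Reading off run lengths: u runs 4, 6, 8, 10; a runs 7, 10, 13, 16; w runs 6, 9, 12, 15 — each is linear in n, where the shown terms are n = 2, 3, 4, 5.
At n = 6 the blocks have lengths 12, 19, 18.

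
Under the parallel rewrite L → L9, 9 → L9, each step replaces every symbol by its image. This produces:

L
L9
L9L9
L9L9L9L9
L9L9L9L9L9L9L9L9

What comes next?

φ(L9L9L9L9L9L9L9L9) expands symbol-by-symbol to L9 L9 L9 L9 L9 L9 L9 L9 L9 L9 L9 L9 L9 L9 L9 L9; joining the 16 pieces gives the next term.

L9L9L9L9L9L9L9L9L9L9L9L9L9L9L9L9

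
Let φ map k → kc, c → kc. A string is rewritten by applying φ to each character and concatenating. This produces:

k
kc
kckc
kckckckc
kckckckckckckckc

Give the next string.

Applying the rule to each of the 16 symbols of kckckckckckckckc gives the pieces kc kc kc kc kc kc kc kc kc kc kc kc kc kc kc kc, which concatenate to the answer.

kckckckckckckckckckckckckckckckc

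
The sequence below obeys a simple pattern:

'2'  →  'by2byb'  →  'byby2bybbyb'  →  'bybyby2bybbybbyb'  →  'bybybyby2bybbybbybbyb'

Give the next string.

Every step adds by to the front and byb to the end of the previous string.
Applying this once more to bybybyby2bybbybbybbyb:

bybybybyby2bybbybbybbybbyb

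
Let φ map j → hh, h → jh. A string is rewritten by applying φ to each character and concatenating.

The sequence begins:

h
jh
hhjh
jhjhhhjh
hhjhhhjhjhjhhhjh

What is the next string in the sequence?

Rewriting the 16 symbols of hhjhhhjhjhjhhhjh one by one yields jh jh hh jh jh jh hh jh hh jh hh jh jh jh hh jh; concatenated:

jhjhhhjhjhjhhhjhhhjhhhjhjhjhhhjh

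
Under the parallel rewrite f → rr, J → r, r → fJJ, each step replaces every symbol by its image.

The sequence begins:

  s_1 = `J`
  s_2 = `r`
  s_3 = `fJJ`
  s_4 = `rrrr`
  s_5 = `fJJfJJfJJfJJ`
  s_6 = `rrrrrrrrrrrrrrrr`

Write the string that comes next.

Applying the rule to each of the 16 symbols of rrrrrrrrrrrrrrrr gives the pieces fJJ fJJ fJJ fJJ fJJ fJJ fJJ fJJ fJJ fJJ fJJ fJJ fJJ fJJ fJJ fJJ, which concatenate to the answer.

fJJfJJfJJfJJfJJfJJfJJfJJfJJfJJfJJfJJfJJfJJfJJfJJ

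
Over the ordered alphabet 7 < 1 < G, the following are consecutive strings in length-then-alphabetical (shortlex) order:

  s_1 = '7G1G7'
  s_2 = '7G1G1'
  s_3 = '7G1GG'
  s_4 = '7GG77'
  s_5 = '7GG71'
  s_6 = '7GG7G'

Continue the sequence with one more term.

Find the rightmost character of 7GG7G below G, bump it to the next letter, and reset everything to its right to 7.

7GG17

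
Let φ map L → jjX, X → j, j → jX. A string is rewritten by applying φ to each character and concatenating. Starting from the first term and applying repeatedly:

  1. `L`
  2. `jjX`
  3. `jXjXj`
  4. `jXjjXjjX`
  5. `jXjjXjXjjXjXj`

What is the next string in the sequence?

jXjjXjXjjXjjXjXjjXjjX

Replace each of the 13 characters of jXjjXjXjjXjXj in place — jX j jX jX j jX j jX jX j jX j jX — and concatenate.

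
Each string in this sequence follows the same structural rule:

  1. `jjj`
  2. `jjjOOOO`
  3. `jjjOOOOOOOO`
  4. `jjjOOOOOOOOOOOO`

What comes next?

jjjOOOOOOOOOOOOOOOO

Every step adds OOOO to the end: s(k+1) = s(k)·OOOO.
One more step from jjjOOOOOOOOOOOO gives the answer.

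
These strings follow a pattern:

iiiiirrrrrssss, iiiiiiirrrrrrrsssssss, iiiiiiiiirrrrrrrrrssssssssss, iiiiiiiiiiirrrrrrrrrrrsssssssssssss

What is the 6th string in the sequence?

Each string has the form i^{2n+3} r^{2n+3} s^{3n+1} (n = 1, 2, …).
For term 6, n = 6, so the run lengths are 15, 15, 19.

iiiiiiiiiiiiiiirrrrrrrrrrrrrrrsssssssssssssssssss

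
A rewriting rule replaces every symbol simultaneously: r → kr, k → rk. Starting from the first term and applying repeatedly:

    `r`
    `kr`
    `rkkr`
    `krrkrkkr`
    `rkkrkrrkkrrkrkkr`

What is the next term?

φ(rkkrkrrkkrrkrkkr) expands symbol-by-symbol to kr rk rk kr rk kr kr rk rk kr kr rk kr rk rk kr; joining the 16 pieces gives the next term.

krrkrkkrrkkrkrrkrkkrkrrkkrrkrkkr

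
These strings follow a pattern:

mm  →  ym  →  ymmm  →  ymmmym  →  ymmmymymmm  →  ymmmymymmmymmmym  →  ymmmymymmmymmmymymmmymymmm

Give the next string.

Each term (from the third on) is the previous term followed by the one before it: term 3 = ym·mm = ymmm.
Continuing: ymmmymymmmymmmymymmmymymmm · ymmmymymmmymmmym gives term 8.

ymmmymymmmymmmymymmmymymmmymmmymymmmymmmym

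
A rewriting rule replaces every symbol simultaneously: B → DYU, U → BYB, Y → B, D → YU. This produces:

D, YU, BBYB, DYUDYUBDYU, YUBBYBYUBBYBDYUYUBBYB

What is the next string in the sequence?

Applying the rule to each of the 21 symbols of YUBBYBYUBBYBDYUYUBBYB gives the pieces B BYB DYU DYU B DYU B BYB DYU DYU B DYU YU B BYB B BYB DYU DYU B DYU, which concatenate to the answer.

BBYBDYUDYUBDYUBBYBDYUDYUBDYUYUBBYBBBYBDYUDYUBDYU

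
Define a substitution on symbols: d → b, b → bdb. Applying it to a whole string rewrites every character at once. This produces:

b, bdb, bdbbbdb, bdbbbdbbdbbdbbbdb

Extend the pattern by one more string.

bdbbbdbbdbbdbbbdbbdbbbdbbdbbbdbbdbbdbbbdb

φ(bdbbbdbbdbbdbbbdb) expands symbol-by-symbol to bdb b bdb bdb bdb b bdb bdb b bdb bdb b bdb bdb bdb b bdb; joining the 17 pieces gives the next term.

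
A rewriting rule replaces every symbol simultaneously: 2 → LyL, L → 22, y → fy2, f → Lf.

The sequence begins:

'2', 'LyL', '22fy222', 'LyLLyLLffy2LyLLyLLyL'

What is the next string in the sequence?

φ(LyLLyLLffy2LyLLyLLyL) expands symbol-by-symbol to 22 fy2 22 22 fy2 22 22 Lf Lf fy2 LyL 22 fy2 22 22 fy2 22 22 fy2 22; joining the 20 pieces gives the next term.

22fy22222fy22222LfLffy2LyL22fy22222fy22222fy222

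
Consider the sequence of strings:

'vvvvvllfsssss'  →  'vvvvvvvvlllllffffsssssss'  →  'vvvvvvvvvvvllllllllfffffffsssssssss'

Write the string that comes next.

vvvvvvvvvvvvvvlllllllllllffffffffffsssssssssss

Each string has the form v^{3n+2} l^{3n-1} f^{3n-2} s^{2n+3} (n = 1, 2, …).
Setting n = 4 gives 14, 11, 10, 11 characters in each block.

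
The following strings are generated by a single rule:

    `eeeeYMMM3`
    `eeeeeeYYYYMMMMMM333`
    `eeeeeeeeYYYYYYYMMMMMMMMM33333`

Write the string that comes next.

Reading off run lengths: e runs 4, 6, 8; Y runs 1, 4, 7; M runs 3, 6, 9; 3 runs 1, 3, 5 — each is linear in n (n = 1, 2, …).
At n = 4 the blocks have lengths 10, 10, 12, 7.

eeeeeeeeeeYYYYYYYYYYMMMMMMMMMMMM3333333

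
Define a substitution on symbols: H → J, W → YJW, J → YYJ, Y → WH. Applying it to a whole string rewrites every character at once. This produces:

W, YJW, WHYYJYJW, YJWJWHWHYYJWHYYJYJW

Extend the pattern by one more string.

WHYYJYJWYYJYJWJYJWJWHWHYYJYJWJWHWHYYJWHYYJYJW

φ(YJWJWHWHYYJWHYYJYJW) expands symbol-by-symbol to WH YYJ YJW YYJ YJW J YJW J WH WH YYJ YJW J WH WH YYJ WH YYJ YJW; joining the 19 pieces gives the next term.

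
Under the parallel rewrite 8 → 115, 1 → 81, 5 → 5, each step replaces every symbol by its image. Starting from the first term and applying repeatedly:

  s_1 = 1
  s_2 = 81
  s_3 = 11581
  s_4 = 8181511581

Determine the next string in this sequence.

Expanding 8181511581: 8→115, 1→81, 8→115, 1→81, 5→5, 1→81, 1→81, 5→5, 8→115, 1→81. Concatenated: 115 81 115 81 5 81 81 5 115 81.

115811158158181511581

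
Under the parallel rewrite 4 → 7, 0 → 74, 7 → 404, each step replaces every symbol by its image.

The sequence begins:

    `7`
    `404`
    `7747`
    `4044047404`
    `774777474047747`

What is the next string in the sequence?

4044047404404404740477474044047404

Applying the rule to each of the 15 symbols of 774777474047747 gives the pieces 404 404 7 404 404 404 7 404 7 74 7 404 404 7 404, which concatenate to the answer.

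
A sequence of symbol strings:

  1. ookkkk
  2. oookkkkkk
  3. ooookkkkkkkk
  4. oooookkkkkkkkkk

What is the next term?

The n-th term is n o's then 2n k's, where the shown terms are n = 2, 3, 4, 5.
At n = 6 the blocks have lengths 6, 12.

ooooookkkkkkkkkkkk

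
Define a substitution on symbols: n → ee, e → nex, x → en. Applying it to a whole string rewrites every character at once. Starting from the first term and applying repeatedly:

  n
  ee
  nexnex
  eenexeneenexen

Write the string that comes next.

Replace each of the 14 characters of eenexeneenexen in place — nex nex ee nex en nex ee nex nex ee nex en nex ee — and concatenate.

nexnexeenexennexeenexnexeenexennexee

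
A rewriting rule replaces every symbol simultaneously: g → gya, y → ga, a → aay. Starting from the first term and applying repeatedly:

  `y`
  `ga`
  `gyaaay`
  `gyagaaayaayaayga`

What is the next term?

Rewriting the 16 symbols of gyagaaayaayaayga one by one yields gya ga aay gya aay aay aay ga aay aay ga aay aay ga gya aay; concatenated:

gyagaaaygyaaayaayaaygaaayaaygaaayaaygagyaaay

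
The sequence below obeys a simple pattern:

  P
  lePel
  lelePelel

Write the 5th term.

Every step adds le to the front and el to the end of the previous string.
From lelePelel, 2 further steps: lelePelel → lelelePelelel → (answer).

lelelelePelelelel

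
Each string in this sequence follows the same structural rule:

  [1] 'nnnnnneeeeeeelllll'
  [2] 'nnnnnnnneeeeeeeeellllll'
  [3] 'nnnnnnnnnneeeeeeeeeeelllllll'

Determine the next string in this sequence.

nnnnnnnnnnnneeeeeeeeeeeeellllllll

Reading off run lengths: n runs 6, 8, 10; e runs 7, 9, 11; l runs 5, 6, 7 — each is linear in n, where the shown terms are n = 3, 4, 5.
At n = 6 the blocks have lengths 12, 13, 8.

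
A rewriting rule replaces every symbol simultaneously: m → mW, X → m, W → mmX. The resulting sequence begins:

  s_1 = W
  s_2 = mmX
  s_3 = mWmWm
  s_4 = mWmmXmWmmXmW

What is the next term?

mWmmXmWmWmmWmmXmWmWmmWmmX

Apply φ to mWmmXmWmmXmW symbol by symbol: m→mW, W→mmX, m→mW, m→mW, X→m, m→mW, W→mmX, m→mW, m→mW, X→m, m→mW, W→mmX; joined: mW mmX mW mW m mW mmX mW mW m mW mmX.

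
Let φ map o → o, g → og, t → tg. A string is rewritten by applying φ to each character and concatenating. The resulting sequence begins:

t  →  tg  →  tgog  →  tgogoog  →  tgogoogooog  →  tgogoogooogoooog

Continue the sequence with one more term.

Replace each of the 16 characters of tgogoogooogoooog in place — tg og o og o o og o o o og o o o o og — and concatenate.

tgogoogooogoooogooooog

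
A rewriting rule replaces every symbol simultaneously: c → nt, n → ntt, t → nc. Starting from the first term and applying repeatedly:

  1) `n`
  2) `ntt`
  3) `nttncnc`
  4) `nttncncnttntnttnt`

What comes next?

φ(nttncncnttntnttnt) expands symbol-by-symbol to ntt nc nc ntt nt ntt nt ntt nc nc ntt nc ntt nc nc ntt nc; joining the 17 pieces gives the next term.

nttncncnttntnttntnttncncnttncnttncncnttnc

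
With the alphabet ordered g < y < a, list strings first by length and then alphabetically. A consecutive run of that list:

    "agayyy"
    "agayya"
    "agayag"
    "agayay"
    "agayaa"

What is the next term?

agaagg

Find the rightmost character of agayaa below a, bump it to the next letter, and reset everything to its right to g.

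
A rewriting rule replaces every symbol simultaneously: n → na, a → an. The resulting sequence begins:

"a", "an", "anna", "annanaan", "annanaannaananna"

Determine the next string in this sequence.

annanaannaanannanaanannaannanaan

φ(annanaannaananna) expands symbol-by-symbol to an na na an na an an na na an an na an na na an; joining the 16 pieces gives the next term.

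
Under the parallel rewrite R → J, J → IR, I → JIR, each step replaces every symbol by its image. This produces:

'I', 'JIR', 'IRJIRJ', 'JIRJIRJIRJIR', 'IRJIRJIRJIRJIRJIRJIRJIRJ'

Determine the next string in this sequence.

JIRJIRJIRJIRJIRJIRJIRJIRJIRJIRJIRJIRJIRJIRJIRJIR

φ(IRJIRJIRJIRJIRJIRJIRJIRJ) expands symbol-by-symbol to JIR J IR JIR J IR JIR J IR JIR J IR JIR J IR JIR J IR JIR J IR JIR J IR; joining the 24 pieces gives the next term.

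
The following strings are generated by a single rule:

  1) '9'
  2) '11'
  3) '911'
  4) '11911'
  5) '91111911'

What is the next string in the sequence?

1191191111911

From term 3 onward, concatenate the second-to-last term with the last: 9·11 = 911, 11·911 = 11911, …
The next term joins 11911 and 91111911.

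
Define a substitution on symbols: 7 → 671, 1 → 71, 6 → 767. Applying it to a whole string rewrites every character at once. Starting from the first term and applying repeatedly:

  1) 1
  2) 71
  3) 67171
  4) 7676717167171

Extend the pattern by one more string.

67176767176767171671717676717167171

Replace each of the 13 characters of 7676717167171 in place — 671 767 671 767 671 71 671 71 767 671 71 671 71 — and concatenate.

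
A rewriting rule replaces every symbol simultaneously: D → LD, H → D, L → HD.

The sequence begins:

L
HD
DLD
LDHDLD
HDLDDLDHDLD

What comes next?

DLDHDLDLDHDLDDLDHDLD

Rewriting each symbol of HDLDDLDHDLD: H→D, D→LD, L→HD, D→LD, D→LD, L→HD, D→LD, H→D, D→LD, L→HD, D→LD, which concatenates to D LD HD LD LD HD LD D LD HD LD.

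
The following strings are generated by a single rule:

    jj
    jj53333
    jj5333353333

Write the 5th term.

Every step adds 53333 to the end: s(k+1) = s(k)·53333.
From jj5333353333, 2 further steps: jj5333353333 → jj533335333353333 → (answer).

jj53333533335333353333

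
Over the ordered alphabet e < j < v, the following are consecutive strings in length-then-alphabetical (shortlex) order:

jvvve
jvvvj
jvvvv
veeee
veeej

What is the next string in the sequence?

Find the rightmost character of veeej below v, bump it to the next letter, and reset everything to its right to e.

veeev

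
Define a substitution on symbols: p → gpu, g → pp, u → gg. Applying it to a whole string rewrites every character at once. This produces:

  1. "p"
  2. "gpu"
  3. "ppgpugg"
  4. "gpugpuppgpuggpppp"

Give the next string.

ppgpuggppgpugggpugpuppgpuggppppgpugpugpugpu

Applying the rule to each of the 17 symbols of gpugpuppgpuggpppp gives the pieces pp gpu gg pp gpu gg gpu gpu pp gpu gg pp pp gpu gpu gpu gpu, which concatenate to the answer.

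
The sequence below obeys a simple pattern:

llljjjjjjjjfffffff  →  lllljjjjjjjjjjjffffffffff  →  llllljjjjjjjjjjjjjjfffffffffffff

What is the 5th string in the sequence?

llllllljjjjjjjjjjjjjjjjjjjjfffffffffffffffffff

The n-th term is n l's then 3n-1 j's then 3n-2 f's, where the shown terms are n = 3, 4, 5.
For term 5, n = 7, so the run lengths are 7, 20, 19.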